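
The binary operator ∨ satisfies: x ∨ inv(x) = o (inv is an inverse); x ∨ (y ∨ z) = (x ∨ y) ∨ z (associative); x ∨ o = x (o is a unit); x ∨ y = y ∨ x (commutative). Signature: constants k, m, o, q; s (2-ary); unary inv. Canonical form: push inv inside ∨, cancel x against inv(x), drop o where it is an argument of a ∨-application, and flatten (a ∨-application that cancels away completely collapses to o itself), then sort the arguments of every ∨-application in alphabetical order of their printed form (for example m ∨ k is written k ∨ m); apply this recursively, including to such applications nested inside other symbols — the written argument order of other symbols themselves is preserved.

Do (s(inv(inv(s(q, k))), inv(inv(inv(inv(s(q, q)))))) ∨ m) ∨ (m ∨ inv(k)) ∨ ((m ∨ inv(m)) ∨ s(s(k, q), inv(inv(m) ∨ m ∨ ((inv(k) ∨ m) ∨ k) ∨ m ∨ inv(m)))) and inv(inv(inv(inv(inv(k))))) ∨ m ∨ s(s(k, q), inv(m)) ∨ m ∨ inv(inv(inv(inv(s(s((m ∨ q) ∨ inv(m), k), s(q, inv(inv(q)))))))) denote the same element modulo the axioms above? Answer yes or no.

Answer: yes — both canonical forms are inv(k) ∨ m ∨ m ∨ s(s(k, q), inv(m)) ∨ s(s(q, k), s(q, q))

Derivation:
Left:  (s(inv(inv(s(q, k))), inv(inv(inv(inv(s(q, q)))))) ∨ m) ∨ (m ∨ inv(k)) ∨ ((m ∨ inv(m)) ∨ s(s(k, q), inv(inv(m) ∨ m ∨ ((inv(k) ∨ m) ∨ k) ∨ m ∨ inv(m))))
  Push inv inside:  distribute inv over ∨ and collapse double inv
  Combine occurrences:  s(s(q, k), s(q, q)) ∨ m ∨ m ∨ inv(k) ∨ s(s(k, q), inv(m))
  Sort arguments:  inv(k) ∨ m ∨ m ∨ s(s(k, q), inv(m)) ∨ s(s(q, k), s(q, q))
Right:  inv(inv(inv(inv(inv(k))))) ∨ m ∨ s(s(k, q), inv(m)) ∨ m ∨ inv(inv(inv(inv(s(s((m ∨ q) ∨ inv(m), k), s(q, inv(inv(q))))))))
  Push inv inside:  distribute inv over ∨ and collapse double inv
  Collect terms:  inv(k) ∨ m ∨ m ∨ s(s(k, q), inv(m)) ∨ s(s(q, k), s(q, q))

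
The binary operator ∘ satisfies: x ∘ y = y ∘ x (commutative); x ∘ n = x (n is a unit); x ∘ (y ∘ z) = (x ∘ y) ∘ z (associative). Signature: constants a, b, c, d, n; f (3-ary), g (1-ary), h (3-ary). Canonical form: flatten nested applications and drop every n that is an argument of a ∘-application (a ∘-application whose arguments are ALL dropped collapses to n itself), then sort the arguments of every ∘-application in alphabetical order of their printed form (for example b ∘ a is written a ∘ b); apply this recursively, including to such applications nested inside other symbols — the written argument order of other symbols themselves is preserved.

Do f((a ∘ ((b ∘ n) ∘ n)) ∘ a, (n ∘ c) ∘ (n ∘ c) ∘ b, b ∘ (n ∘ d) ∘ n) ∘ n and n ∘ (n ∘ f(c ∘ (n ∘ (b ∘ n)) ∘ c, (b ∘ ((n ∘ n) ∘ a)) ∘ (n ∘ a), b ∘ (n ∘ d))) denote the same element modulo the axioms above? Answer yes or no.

Answer: no — f(a ∘ a ∘ b, b ∘ c ∘ c, b ∘ d) vs f(b ∘ c ∘ c, a ∘ a ∘ b, b ∘ d)

Derivation:
Left:  f((a ∘ ((b ∘ n) ∘ n)) ∘ a, (n ∘ c) ∘ (n ∘ c) ∘ b, b ∘ (n ∘ d) ∘ n) ∘ n
  Inside:  f((a ∘ ((b ∘ n) ∘ n)) ∘ a, (n ∘ c) ∘ (n ∘ c) ∘ b, b ∘ (n ∘ d) ∘ n)  →  f(a ∘ a ∘ b, b ∘ c ∘ c, b ∘ d)
  Drop the unit:  drop n
  Sort arguments:  f(a ∘ a ∘ b, b ∘ c ∘ c, b ∘ d)
Right:  n ∘ (n ∘ f(c ∘ (n ∘ (b ∘ n)) ∘ c, (b ∘ ((n ∘ n) ∘ a)) ∘ (n ∘ a), b ∘ (n ∘ d)))
  Merge nested applications:  n ∘ n ∘ f(c ∘ (n ∘ (b ∘ n)) ∘ c, (b ∘ ((n ∘ n) ∘ a)) ∘ (n ∘ a), b ∘ (n ∘ d))
  Simplify inside:  f(c ∘ (n ∘ (b ∘ n)) ∘ c, (b ∘ ((n ∘ n) ∘ a)) ∘ (n ∘ a), b ∘ (n ∘ d))  →  f(b ∘ c ∘ c, a ∘ a ∘ b, b ∘ d)
  Unit:  drop n (×2)
  Sort arguments:  f(b ∘ c ∘ c, a ∘ a ∘ b, b ∘ d)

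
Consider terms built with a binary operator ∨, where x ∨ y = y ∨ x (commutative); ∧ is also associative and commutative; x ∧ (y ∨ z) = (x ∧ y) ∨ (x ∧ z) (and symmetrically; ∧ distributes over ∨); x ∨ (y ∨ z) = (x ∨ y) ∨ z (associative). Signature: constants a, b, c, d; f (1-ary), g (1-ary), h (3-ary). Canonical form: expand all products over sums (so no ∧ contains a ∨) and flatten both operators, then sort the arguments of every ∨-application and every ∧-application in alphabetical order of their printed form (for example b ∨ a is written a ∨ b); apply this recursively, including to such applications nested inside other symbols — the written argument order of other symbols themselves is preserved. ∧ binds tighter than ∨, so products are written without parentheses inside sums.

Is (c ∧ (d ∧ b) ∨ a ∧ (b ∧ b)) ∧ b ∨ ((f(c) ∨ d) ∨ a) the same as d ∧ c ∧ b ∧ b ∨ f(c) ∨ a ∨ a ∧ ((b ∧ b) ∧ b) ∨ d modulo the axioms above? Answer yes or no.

Left:  (c ∧ (d ∧ b) ∨ a ∧ (b ∧ b)) ∧ b ∨ ((f(c) ∨ d) ∨ a)
  Expand:  b ∧ b ∧ c ∧ d ∨ a ∧ b ∧ b ∧ b ∨ f(c) ∨ d ∨ a
  Order the arguments:  a ∨ a ∧ b ∧ b ∧ b ∨ b ∧ b ∧ c ∧ d ∨ d ∨ f(c)
Right:  d ∧ c ∧ b ∧ b ∨ f(c) ∨ a ∨ a ∧ ((b ∧ b) ∧ b) ∨ d
  Un-nest:  b ∧ b ∧ c ∧ d ∨ f(c) ∨ a ∨ a ∧ b ∧ b ∧ b ∨ d
  Sort arguments:  a ∨ a ∧ b ∧ b ∧ b ∨ b ∧ b ∧ c ∧ d ∨ d ∨ f(c)

Answer: yes — both canonical forms are a ∨ a ∧ b ∧ b ∧ b ∨ b ∧ b ∧ c ∧ d ∨ d ∨ f(c)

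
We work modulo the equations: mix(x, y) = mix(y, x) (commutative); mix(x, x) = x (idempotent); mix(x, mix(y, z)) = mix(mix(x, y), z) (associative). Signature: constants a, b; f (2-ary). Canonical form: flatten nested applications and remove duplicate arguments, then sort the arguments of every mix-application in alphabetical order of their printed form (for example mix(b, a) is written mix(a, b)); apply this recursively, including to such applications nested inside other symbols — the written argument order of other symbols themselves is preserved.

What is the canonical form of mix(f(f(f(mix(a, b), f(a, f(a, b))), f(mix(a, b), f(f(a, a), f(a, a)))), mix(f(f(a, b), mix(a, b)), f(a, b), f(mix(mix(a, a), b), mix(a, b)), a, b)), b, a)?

Canonicalize subterm:  f(f(f(mix(a, b), f(a, f(a, b))), f(mix(a, b), f(f(a, a), f(a, a)))), mix(f(f(a, b), mix(a, b)), f(a, b), f(mix(mix(a, a), b), mix(a, b)), a, b))  →  f(f(f(mix(a, b), f(a, f(a, b))), f(mix(a, b), f(f(a, a), f(a, a)))), mix(a, b, f(a, b), f(f(a, b), mix(a, b)), f(mix(a, b), mix(a, b))))
Sort:  mix(a, b, f(f(f(mix(a, b), f(a, f(a, b))), f(mix(a, b), f(f(a, a), f(a, a)))), mix(a, b, f(a, b), f(f(a, b), mix(a, b)), f(mix(a, b), mix(a, b)))))

Answer: mix(a, b, f(f(f(mix(a, b), f(a, f(a, b))), f(mix(a, b), f(f(a, a), f(a, a)))), mix(a, b, f(a, b), f(f(a, b), mix(a, b)), f(mix(a, b), mix(a, b)))))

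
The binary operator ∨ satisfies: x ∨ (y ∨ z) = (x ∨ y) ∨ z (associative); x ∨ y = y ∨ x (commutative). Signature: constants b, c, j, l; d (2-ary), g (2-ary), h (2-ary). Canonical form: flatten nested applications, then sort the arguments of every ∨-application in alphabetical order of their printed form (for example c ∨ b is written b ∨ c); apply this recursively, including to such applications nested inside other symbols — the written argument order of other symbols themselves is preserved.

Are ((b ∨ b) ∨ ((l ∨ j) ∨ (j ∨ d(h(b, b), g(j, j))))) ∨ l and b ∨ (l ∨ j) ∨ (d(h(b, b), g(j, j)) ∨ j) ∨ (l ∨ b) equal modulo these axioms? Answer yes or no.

Left:  ((b ∨ b) ∨ ((l ∨ j) ∨ (j ∨ d(h(b, b), g(j, j))))) ∨ l
  Flatten:  b ∨ b ∨ l ∨ j ∨ j ∨ d(h(b, b), g(j, j)) ∨ l
  Order the arguments:  b ∨ b ∨ d(h(b, b), g(j, j)) ∨ j ∨ j ∨ l ∨ l
Right:  b ∨ (l ∨ j) ∨ (d(h(b, b), g(j, j)) ∨ j) ∨ (l ∨ b)
  Un-nest:  b ∨ l ∨ j ∨ d(h(b, b), g(j, j)) ∨ j ∨ l ∨ b
  Sort:  b ∨ b ∨ d(h(b, b), g(j, j)) ∨ j ∨ j ∨ l ∨ l

Answer: yes — both canonical forms are b ∨ b ∨ d(h(b, b), g(j, j)) ∨ j ∨ j ∨ l ∨ l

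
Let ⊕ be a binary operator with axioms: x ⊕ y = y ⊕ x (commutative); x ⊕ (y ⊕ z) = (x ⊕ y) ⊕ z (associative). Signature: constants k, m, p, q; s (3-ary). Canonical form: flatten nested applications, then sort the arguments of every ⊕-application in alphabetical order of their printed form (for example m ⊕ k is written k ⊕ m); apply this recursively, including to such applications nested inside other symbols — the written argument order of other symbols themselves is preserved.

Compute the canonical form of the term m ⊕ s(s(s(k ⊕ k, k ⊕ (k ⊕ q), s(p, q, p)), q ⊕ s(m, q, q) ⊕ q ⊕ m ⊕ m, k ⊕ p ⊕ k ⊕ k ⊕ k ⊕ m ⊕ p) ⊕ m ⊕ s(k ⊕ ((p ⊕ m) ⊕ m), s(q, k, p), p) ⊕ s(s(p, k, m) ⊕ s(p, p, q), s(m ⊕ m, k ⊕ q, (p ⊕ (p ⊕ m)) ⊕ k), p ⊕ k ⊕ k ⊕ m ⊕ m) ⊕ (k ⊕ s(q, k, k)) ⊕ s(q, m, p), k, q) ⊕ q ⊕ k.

Inside:  s(s(s(k ⊕ k, k ⊕ (k ⊕ q), s(p, q, p)), q ⊕ s(m, q, q) ⊕ q ⊕ m ⊕ m, k ⊕ p ⊕ k ⊕ k ⊕ k ⊕ m ⊕ p) ⊕ m ⊕ s(k ⊕ ((p ⊕ m) ⊕ m), s(q, k, p), p) ⊕ s(s(p, k, m) ⊕ s(p, p, q), s(m ⊕ m, k ⊕ q, (p ⊕ (p ⊕ m)) ⊕ k), p ⊕ k ⊕ k ⊕ m ⊕ m) ⊕ (k ⊕ s(q, k, k)) ⊕ s(q, m, p), k, q)  →  s(k ⊕ m ⊕ s(k ⊕ m ⊕ m ⊕ p, s(q, k, p), p) ⊕ s(q, k, k) ⊕ s(q, m, p) ⊕ s(s(k ⊕ k, k ⊕ k ⊕ q, s(p, q, p)), m ⊕ m ⊕ q ⊕ q ⊕ s(m, q, q), k ⊕ k ⊕ k ⊕ k ⊕ m ⊕ p ⊕ p) ⊕ s(s(p, k, m) ⊕ s(p, p, q), s(m ⊕ m, k ⊕ q, k ⊕ m ⊕ p ⊕ p), k ⊕ k ⊕ m ⊕ m ⊕ p), k, q)
Sort arguments:  k ⊕ m ⊕ q ⊕ s(k ⊕ m ⊕ s(k ⊕ m ⊕ m ⊕ p, s(q, k, p), p) ⊕ s(q, k, k) ⊕ s(q, m, p) ⊕ s(s(k ⊕ k, k ⊕ k ⊕ q, s(p, q, p)), m ⊕ m ⊕ q ⊕ q ⊕ s(m, q, q), k ⊕ k ⊕ k ⊕ k ⊕ m ⊕ p ⊕ p) ⊕ s(s(p, k, m) ⊕ s(p, p, q), s(m ⊕ m, k ⊕ q, k ⊕ m ⊕ p ⊕ p), k ⊕ k ⊕ m ⊕ m ⊕ p), k, q)

Answer: k ⊕ m ⊕ q ⊕ s(k ⊕ m ⊕ s(k ⊕ m ⊕ m ⊕ p, s(q, k, p), p) ⊕ s(q, k, k) ⊕ s(q, m, p) ⊕ s(s(k ⊕ k, k ⊕ k ⊕ q, s(p, q, p)), m ⊕ m ⊕ q ⊕ q ⊕ s(m, q, q), k ⊕ k ⊕ k ⊕ k ⊕ m ⊕ p ⊕ p) ⊕ s(s(p, k, m) ⊕ s(p, p, q), s(m ⊕ m, k ⊕ q, k ⊕ m ⊕ p ⊕ p), k ⊕ k ⊕ m ⊕ m ⊕ p), k, q)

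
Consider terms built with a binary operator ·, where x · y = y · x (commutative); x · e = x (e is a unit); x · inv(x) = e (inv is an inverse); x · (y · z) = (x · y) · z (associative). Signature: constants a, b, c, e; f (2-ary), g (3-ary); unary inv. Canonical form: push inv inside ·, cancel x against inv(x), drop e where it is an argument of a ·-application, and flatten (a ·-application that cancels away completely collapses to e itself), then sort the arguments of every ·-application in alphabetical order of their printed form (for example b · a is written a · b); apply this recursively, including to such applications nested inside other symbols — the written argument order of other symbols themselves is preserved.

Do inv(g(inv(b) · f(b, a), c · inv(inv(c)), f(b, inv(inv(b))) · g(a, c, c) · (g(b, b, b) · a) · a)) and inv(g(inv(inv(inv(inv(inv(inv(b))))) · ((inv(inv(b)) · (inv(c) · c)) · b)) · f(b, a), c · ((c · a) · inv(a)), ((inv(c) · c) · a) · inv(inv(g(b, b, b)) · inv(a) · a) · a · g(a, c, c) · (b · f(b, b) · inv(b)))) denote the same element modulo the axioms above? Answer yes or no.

Left:  inv(g(inv(b) · f(b, a), c · inv(inv(c)), f(b, inv(inv(b))) · g(a, c, c) · (g(b, b, b) · a) · a))
  Push inv inside:  distribute inv over · and collapse double inv
  Collect terms:  inv(g(f(b, a) · inv(b), c · c, a · a · f(b, b) · g(a, c, c) · g(b, b, b)))
Right:  inv(g(inv(inv(inv(inv(inv(inv(b))))) · ((inv(inv(b)) · (inv(c) · c)) · b)) · f(b, a), c · ((c · a) · inv(a)), ((inv(c) · c) · a) · inv(inv(g(b, b, b)) · inv(a) · a) · a · g(a, c, c) · (b · f(b, b) · inv(b))))
  Push inv inside:  distribute inv over · and collapse double inv
  Collect terms:  inv(g(f(b, a) · inv(b), c · c, a · a · f(b, b) · g(a, c, c) · g(b, b, b)))

Answer: yes — both canonical forms are inv(g(f(b, a) · inv(b), c · c, a · a · f(b, b) · g(a, c, c) · g(b, b, b)))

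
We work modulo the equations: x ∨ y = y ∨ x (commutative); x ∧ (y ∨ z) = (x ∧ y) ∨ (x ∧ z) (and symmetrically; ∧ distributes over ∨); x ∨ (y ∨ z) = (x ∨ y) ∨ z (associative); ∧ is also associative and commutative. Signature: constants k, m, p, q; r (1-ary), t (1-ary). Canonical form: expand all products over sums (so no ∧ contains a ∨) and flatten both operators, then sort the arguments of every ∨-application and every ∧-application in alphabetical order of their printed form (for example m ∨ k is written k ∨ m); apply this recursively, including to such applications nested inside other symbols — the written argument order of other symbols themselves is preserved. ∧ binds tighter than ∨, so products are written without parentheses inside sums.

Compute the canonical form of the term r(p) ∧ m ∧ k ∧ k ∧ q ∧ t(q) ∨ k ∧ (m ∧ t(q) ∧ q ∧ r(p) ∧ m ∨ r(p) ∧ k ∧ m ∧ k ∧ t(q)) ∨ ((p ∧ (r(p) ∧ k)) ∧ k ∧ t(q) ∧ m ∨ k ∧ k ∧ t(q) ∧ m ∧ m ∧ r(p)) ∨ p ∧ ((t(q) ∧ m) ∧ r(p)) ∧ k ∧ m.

Distribute:  k ∧ k ∧ m ∧ q ∧ r(p) ∧ t(q) ∨ k ∧ m ∧ m ∧ q ∧ r(p) ∧ t(q) ∨ k ∧ k ∧ k ∧ m ∧ r(p) ∧ t(q) ∨ k ∧ k ∧ m ∧ p ∧ r(p) ∧ t(q) ∨ k ∧ k ∧ m ∧ m ∧ r(p) ∧ t(q) ∨ k ∧ m ∧ m ∧ p ∧ r(p) ∧ t(q)
Order the arguments:  k ∧ k ∧ k ∧ m ∧ r(p) ∧ t(q) ∨ k ∧ k ∧ m ∧ m ∧ r(p) ∧ t(q) ∨ k ∧ k ∧ m ∧ p ∧ r(p) ∧ t(q) ∨ k ∧ k ∧ m ∧ q ∧ r(p) ∧ t(q) ∨ k ∧ m ∧ m ∧ p ∧ r(p) ∧ t(q) ∨ k ∧ m ∧ m ∧ q ∧ r(p) ∧ t(q)

Answer: k ∧ k ∧ k ∧ m ∧ r(p) ∧ t(q) ∨ k ∧ k ∧ m ∧ m ∧ r(p) ∧ t(q) ∨ k ∧ k ∧ m ∧ p ∧ r(p) ∧ t(q) ∨ k ∧ k ∧ m ∧ q ∧ r(p) ∧ t(q) ∨ k ∧ m ∧ m ∧ p ∧ r(p) ∧ t(q) ∨ k ∧ m ∧ m ∧ q ∧ r(p) ∧ t(q)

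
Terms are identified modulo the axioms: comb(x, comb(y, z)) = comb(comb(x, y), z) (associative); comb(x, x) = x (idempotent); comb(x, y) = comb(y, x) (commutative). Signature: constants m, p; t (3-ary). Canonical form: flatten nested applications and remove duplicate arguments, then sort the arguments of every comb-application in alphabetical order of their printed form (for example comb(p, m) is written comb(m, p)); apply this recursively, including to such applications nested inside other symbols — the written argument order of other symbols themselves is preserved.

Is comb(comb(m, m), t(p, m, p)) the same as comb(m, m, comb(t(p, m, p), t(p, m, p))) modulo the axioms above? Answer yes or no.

Answer: yes — both canonical forms are comb(m, t(p, m, p))

Derivation:
Left:  comb(comb(m, m), t(p, m, p))
  Flatten:  comb(m, m, t(p, m, p))
  Idempotence:  drop duplicate m
  Sort:  comb(m, t(p, m, p))
Right:  comb(m, m, comb(t(p, m, p), t(p, m, p)))
  Un-nest:  comb(m, m, t(p, m, p), t(p, m, p))
  Deduplicate:  drop duplicate m, t(p, m, p)
  Sort:  comb(m, t(p, m, p))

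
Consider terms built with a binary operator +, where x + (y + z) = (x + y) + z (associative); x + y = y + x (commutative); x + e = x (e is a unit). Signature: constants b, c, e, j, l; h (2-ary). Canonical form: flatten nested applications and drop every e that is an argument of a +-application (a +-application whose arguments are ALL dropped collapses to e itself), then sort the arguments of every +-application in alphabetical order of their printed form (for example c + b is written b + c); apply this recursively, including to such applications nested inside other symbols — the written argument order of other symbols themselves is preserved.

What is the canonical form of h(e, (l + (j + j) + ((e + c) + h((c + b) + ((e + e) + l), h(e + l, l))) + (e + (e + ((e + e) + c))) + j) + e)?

Answer: h(e, c + c + h(b + c + l, h(l, l)) + j + j + j + l)

Derivation:
Work inside:  (l + (j + j) + ((e + c) + h((c + b) + ((e + e) + l), h(e + l, l))) + (e + (e + ((e + e) + c))) + j) + e
Flatten:  l + j + j + e + c + h((c + b) + ((e + e) + l), h(e + l, l)) + e + e + e + e + c + j + e
Inside:  h((c + b) + ((e + e) + l), h(e + l, l))  →  h(b + c + l, h(l, l))
Units out:  drop e (×6)
Order the arguments:  c + c + h(b + c + l, h(l, l)) + j + j + j + l
Reassemble:  h(e, c + c + h(b + c + l, h(l, l)) + j + j + j + l)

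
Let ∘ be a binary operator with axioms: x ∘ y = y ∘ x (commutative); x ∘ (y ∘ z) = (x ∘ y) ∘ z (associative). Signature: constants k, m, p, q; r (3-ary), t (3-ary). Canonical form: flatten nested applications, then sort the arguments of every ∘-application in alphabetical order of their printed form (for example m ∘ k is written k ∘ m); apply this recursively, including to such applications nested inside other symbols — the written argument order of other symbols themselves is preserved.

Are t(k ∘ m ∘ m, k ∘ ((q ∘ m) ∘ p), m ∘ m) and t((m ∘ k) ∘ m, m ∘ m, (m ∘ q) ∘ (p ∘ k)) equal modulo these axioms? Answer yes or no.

Answer: no — t(k ∘ m ∘ m, k ∘ m ∘ p ∘ q, m ∘ m) vs t(k ∘ m ∘ m, m ∘ m, k ∘ m ∘ p ∘ q)

Derivation:
Left:  t(k ∘ m ∘ m, k ∘ ((q ∘ m) ∘ p), m ∘ m)
  Descend into:  k ∘ ((q ∘ m) ∘ p)
  Un-nest:  k ∘ q ∘ m ∘ p
  Sort arguments:  k ∘ m ∘ p ∘ q
  Reassemble:  t(k ∘ m ∘ m, k ∘ m ∘ p ∘ q, m ∘ m)
Right:  t((m ∘ k) ∘ m, m ∘ m, (m ∘ q) ∘ (p ∘ k))
  Focus inside:  (m ∘ q) ∘ (p ∘ k)
  Flatten:  m ∘ q ∘ p ∘ k
  Sort:  k ∘ m ∘ p ∘ q
  Put back:  t(k ∘ m ∘ m, m ∘ m, k ∘ m ∘ p ∘ q)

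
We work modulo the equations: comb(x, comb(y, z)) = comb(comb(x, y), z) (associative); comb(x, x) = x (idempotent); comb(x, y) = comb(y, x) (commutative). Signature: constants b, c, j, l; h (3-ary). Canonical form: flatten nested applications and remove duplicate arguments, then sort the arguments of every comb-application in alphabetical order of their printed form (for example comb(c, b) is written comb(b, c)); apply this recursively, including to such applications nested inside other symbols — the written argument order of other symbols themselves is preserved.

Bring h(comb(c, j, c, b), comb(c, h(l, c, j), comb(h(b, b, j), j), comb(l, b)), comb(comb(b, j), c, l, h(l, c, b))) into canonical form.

Answer: h(comb(b, c, j), comb(b, c, h(b, b, j), h(l, c, j), j, l), comb(b, c, h(l, c, b), j, l))

Derivation:
Descend into:  comb(c, h(l, c, j), comb(h(b, b, j), j), comb(l, b))
Flatten:  comb(c, h(l, c, j), h(b, b, j), j, l, b)
Sort arguments:  comb(b, c, h(b, b, j), h(l, c, j), j, l)
Rebuild:  h(comb(b, c, j), comb(b, c, h(b, b, j), h(l, c, j), j, l), comb(b, c, h(l, c, b), j, l))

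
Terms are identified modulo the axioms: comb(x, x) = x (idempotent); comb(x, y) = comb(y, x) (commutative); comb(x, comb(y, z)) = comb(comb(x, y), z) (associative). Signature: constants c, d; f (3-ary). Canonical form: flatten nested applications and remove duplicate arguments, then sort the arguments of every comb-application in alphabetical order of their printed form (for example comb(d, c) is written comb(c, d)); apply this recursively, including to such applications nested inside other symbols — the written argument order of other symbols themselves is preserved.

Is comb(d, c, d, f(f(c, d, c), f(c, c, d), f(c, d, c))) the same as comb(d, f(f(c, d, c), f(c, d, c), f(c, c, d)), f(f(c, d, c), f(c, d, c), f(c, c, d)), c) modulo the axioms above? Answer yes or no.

Left:  comb(d, c, d, f(f(c, d, c), f(c, c, d), f(c, d, c)))
  Deduplicate:  drop duplicate d
  Sort arguments:  comb(c, d, f(f(c, d, c), f(c, c, d), f(c, d, c)))
Right:  comb(d, f(f(c, d, c), f(c, d, c), f(c, c, d)), f(f(c, d, c), f(c, d, c), f(c, c, d)), c)
  Drop duplicates:  drop duplicate f(f(c, d, c), f(c, d, c), f(c, c, d))
  Sort arguments:  comb(c, d, f(f(c, d, c), f(c, d, c), f(c, c, d)))

Answer: no — comb(c, d, f(f(c, d, c), f(c, c, d), f(c, d, c))) vs comb(c, d, f(f(c, d, c), f(c, d, c), f(c, c, d)))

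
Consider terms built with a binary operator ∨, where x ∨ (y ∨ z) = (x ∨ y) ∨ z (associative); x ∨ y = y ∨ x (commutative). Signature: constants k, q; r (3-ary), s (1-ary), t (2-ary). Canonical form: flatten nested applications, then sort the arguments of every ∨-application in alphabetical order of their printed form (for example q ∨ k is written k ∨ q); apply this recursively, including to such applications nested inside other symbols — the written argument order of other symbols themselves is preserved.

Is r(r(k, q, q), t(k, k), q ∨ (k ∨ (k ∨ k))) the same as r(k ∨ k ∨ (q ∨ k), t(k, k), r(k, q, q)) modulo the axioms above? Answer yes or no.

Left:  r(r(k, q, q), t(k, k), q ∨ (k ∨ (k ∨ k)))
  Descend into:  q ∨ (k ∨ (k ∨ k))
  Merge nested applications:  q ∨ k ∨ k ∨ k
  Sort arguments:  k ∨ k ∨ k ∨ q
  Rebuild:  r(r(k, q, q), t(k, k), k ∨ k ∨ k ∨ q)
Right:  r(k ∨ k ∨ (q ∨ k), t(k, k), r(k, q, q))
  Work inside:  k ∨ k ∨ (q ∨ k)
  Flatten:  k ∨ k ∨ q ∨ k
  Sort arguments:  k ∨ k ∨ k ∨ q
  Rebuild:  r(k ∨ k ∨ k ∨ q, t(k, k), r(k, q, q))

Answer: no — r(r(k, q, q), t(k, k), k ∨ k ∨ k ∨ q) vs r(k ∨ k ∨ k ∨ q, t(k, k), r(k, q, q))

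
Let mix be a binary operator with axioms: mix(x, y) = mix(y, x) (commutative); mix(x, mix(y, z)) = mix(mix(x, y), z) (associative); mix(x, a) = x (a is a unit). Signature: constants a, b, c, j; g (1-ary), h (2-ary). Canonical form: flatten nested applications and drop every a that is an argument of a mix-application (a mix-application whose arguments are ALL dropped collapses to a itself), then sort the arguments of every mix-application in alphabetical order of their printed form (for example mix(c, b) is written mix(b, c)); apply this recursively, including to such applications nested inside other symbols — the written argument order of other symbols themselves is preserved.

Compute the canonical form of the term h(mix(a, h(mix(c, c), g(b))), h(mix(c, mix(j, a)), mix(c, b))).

Descend into:  mix(a, h(mix(c, c), g(b)))
Units out:  drop a
Sort:  h(mix(c, c), g(b))
Reassemble:  h(h(mix(c, c), g(b)), h(mix(c, j), mix(b, c)))

Answer: h(h(mix(c, c), g(b)), h(mix(c, j), mix(b, c)))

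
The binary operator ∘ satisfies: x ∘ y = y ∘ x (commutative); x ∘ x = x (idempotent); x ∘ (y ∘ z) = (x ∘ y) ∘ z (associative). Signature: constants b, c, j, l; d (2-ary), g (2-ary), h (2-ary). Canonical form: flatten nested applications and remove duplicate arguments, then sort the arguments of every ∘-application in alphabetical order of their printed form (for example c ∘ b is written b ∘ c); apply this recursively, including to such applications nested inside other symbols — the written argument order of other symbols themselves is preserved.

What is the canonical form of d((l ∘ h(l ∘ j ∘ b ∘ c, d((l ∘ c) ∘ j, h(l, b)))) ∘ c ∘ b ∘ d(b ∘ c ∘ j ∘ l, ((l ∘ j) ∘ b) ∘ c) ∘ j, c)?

Answer: d(b ∘ c ∘ d(b ∘ c ∘ j ∘ l, b ∘ c ∘ j ∘ l) ∘ h(b ∘ c ∘ j ∘ l, d(c ∘ j ∘ l, h(l, b))) ∘ j ∘ l, c)

Derivation:
Focus inside:  (l ∘ h(l ∘ j ∘ b ∘ c, d((l ∘ c) ∘ j, h(l, b)))) ∘ c ∘ b ∘ d(b ∘ c ∘ j ∘ l, ((l ∘ j) ∘ b) ∘ c) ∘ j
Un-nest:  l ∘ h(l ∘ j ∘ b ∘ c, d((l ∘ c) ∘ j, h(l, b))) ∘ c ∘ b ∘ d(b ∘ c ∘ j ∘ l, ((l ∘ j) ∘ b) ∘ c) ∘ j
Simplify inside:  h(l ∘ j ∘ b ∘ c, d((l ∘ c) ∘ j, h(l, b)))  →  h(b ∘ c ∘ j ∘ l, d(c ∘ j ∘ l, h(l, b)))
Simplify inside:  d(b ∘ c ∘ j ∘ l, ((l ∘ j) ∘ b) ∘ c)  →  d(b ∘ c ∘ j ∘ l, b ∘ c ∘ j ∘ l)
Sort arguments:  b ∘ c ∘ d(b ∘ c ∘ j ∘ l, b ∘ c ∘ j ∘ l) ∘ h(b ∘ c ∘ j ∘ l, d(c ∘ j ∘ l, h(l, b))) ∘ j ∘ l
Reassemble:  d(b ∘ c ∘ d(b ∘ c ∘ j ∘ l, b ∘ c ∘ j ∘ l) ∘ h(b ∘ c ∘ j ∘ l, d(c ∘ j ∘ l, h(l, b))) ∘ j ∘ l, c)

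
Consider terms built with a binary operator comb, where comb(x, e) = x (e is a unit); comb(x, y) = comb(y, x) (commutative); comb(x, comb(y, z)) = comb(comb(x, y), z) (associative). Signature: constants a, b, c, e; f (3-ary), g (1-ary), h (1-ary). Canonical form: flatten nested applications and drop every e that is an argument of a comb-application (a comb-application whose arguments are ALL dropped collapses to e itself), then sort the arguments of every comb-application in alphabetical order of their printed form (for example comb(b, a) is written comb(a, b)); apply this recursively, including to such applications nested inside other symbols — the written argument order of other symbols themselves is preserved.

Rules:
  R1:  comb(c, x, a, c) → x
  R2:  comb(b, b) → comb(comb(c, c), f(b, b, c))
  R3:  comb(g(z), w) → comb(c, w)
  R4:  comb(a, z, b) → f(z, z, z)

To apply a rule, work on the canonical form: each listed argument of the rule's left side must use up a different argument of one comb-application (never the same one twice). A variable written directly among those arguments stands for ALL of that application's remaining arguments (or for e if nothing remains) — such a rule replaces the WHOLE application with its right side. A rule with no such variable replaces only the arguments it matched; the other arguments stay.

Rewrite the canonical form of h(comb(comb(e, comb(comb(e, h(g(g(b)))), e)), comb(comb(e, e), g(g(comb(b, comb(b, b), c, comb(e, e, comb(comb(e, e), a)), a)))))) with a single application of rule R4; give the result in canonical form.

Canonical form:  h(comb(g(g(comb(a, a, b, b, b, c))), h(g(g(b)))))
Match R4:  consume a, b;  z := comb(a, b, b, c)
The variable takes the whole remainder — replace the entire application.
Result:  h(comb(g(g(f(comb(a, b, b, c), comb(a, b, b, c), comb(a, b, b, c)))), h(g(g(b)))))

Answer: h(comb(g(g(f(comb(a, b, b, c), comb(a, b, b, c), comb(a, b, b, c)))), h(g(g(b)))))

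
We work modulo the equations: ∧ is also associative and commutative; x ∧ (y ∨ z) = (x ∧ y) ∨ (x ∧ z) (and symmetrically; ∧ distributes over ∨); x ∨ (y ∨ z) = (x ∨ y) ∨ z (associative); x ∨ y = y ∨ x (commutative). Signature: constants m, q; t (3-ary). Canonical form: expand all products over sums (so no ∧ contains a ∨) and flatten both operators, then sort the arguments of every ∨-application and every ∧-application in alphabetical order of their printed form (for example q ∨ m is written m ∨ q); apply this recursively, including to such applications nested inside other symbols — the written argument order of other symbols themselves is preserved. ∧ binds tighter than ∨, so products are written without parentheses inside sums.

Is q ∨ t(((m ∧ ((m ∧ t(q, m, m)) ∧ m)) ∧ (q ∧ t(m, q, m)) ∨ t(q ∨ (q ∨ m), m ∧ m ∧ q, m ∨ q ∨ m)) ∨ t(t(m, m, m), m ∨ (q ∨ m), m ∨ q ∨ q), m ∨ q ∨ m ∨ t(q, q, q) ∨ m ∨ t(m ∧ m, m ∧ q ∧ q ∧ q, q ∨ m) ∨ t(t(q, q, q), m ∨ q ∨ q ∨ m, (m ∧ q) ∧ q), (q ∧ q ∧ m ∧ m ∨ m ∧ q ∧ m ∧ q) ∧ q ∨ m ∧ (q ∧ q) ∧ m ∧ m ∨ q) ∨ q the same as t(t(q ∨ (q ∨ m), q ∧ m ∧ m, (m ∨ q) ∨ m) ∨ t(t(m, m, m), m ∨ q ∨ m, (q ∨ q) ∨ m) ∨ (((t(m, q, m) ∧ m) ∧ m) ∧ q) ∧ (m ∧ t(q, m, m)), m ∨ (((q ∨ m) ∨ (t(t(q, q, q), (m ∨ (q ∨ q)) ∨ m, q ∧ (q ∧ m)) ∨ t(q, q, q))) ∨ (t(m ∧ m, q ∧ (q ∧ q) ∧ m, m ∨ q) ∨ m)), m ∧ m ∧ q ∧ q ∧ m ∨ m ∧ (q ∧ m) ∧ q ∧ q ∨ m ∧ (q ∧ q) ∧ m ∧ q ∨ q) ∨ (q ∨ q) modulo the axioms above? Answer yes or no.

Left:  q ∨ t(((m ∧ ((m ∧ t(q, m, m)) ∧ m)) ∧ (q ∧ t(m, q, m)) ∨ t(q ∨ (q ∨ m), m ∧ m ∧ q, m ∨ q ∨ m)) ∨ t(t(m, m, m), m ∨ (q ∨ m), m ∨ q ∨ q), m ∨ q ∨ m ∨ t(q, q, q) ∨ m ∨ t(m ∧ m, m ∧ q ∧ q ∧ q, q ∨ m) ∨ t(t(q, q, q), m ∨ q ∨ q ∨ m, (m ∧ q) ∧ q), (q ∧ q ∧ m ∧ m ∨ m ∧ q ∧ m ∧ q) ∧ q ∨ m ∧ (q ∧ q) ∧ m ∧ m ∨ q) ∨ q
  Expand:  q ∨ t(m ∧ m ∧ m ∧ q ∧ t(m, q, m) ∧ t(q, m, m) ∨ t(m ∨ q ∨ q, m ∧ m ∧ q, m ∨ m ∨ q) ∨ t(t(m, m, m), m ∨ m ∨ q, m ∨ q ∨ q), m ∨ m ∨ m ∨ q ∨ t(m ∧ m, m ∧ q ∧ q ∧ q, m ∨ q) ∨ t(q, q, q) ∨ t(t(q, q, q), m ∨ m ∨ q ∨ q, m ∧ q ∧ q), m ∧ m ∧ m ∧ q ∧ q ∨ m ∧ m ∧ q ∧ q ∧ q ∨ m ∧ m ∧ q ∧ q ∧ q ∨ q) ∨ q
  Sort arguments:  q ∨ q ∨ t(m ∧ m ∧ m ∧ q ∧ t(m, q, m) ∧ t(q, m, m) ∨ t(m ∨ q ∨ q, m ∧ m ∧ q, m ∨ m ∨ q) ∨ t(t(m, m, m), m ∨ m ∨ q, m ∨ q ∨ q), m ∨ m ∨ m ∨ q ∨ t(m ∧ m, m ∧ q ∧ q ∧ q, m ∨ q) ∨ t(q, q, q) ∨ t(t(q, q, q), m ∨ m ∨ q ∨ q, m ∧ q ∧ q), m ∧ m ∧ m ∧ q ∧ q ∨ m ∧ m ∧ q ∧ q ∧ q ∨ m ∧ m ∧ q ∧ q ∧ q ∨ q)
Right:  t(t(q ∨ (q ∨ m), q ∧ m ∧ m, (m ∨ q) ∨ m) ∨ t(t(m, m, m), m ∨ q ∨ m, (q ∨ q) ∨ m) ∨ (((t(m, q, m) ∧ m) ∧ m) ∧ q) ∧ (m ∧ t(q, m, m)), m ∨ (((q ∨ m) ∨ (t(t(q, q, q), (m ∨ (q ∨ q)) ∨ m, q ∧ (q ∧ m)) ∨ t(q, q, q))) ∨ (t(m ∧ m, q ∧ (q ∧ q) ∧ m, m ∨ q) ∨ m)), m ∧ m ∧ q ∧ q ∧ m ∨ m ∧ (q ∧ m) ∧ q ∧ q ∨ m ∧ (q ∧ q) ∧ m ∧ q ∨ q) ∨ (q ∨ q)
  Un-nest:  t(m ∧ m ∧ m ∧ q ∧ t(m, q, m) ∧ t(q, m, m) ∨ t(m ∨ q ∨ q, m ∧ m ∧ q, m ∨ m ∨ q) ∨ t(t(m, m, m), m ∨ m ∨ q, m ∨ q ∨ q), m ∨ m ∨ m ∨ q ∨ t(m ∧ m, m ∧ q ∧ q ∧ q, m ∨ q) ∨ t(q, q, q) ∨ t(t(q, q, q), m ∨ m ∨ q ∨ q, m ∧ q ∧ q), m ∧ m ∧ m ∧ q ∧ q ∨ m ∧ m ∧ q ∧ q ∧ q ∨ m ∧ m ∧ q ∧ q ∧ q ∨ q) ∨ q ∨ q
  Order the arguments:  q ∨ q ∨ t(m ∧ m ∧ m ∧ q ∧ t(m, q, m) ∧ t(q, m, m) ∨ t(m ∨ q ∨ q, m ∧ m ∧ q, m ∨ m ∨ q) ∨ t(t(m, m, m), m ∨ m ∨ q, m ∨ q ∨ q), m ∨ m ∨ m ∨ q ∨ t(m ∧ m, m ∧ q ∧ q ∧ q, m ∨ q) ∨ t(q, q, q) ∨ t(t(q, q, q), m ∨ m ∨ q ∨ q, m ∧ q ∧ q), m ∧ m ∧ m ∧ q ∧ q ∨ m ∧ m ∧ q ∧ q ∧ q ∨ m ∧ m ∧ q ∧ q ∧ q ∨ q)

Answer: yes — both canonical forms are q ∨ q ∨ t(m ∧ m ∧ m ∧ q ∧ t(m, q, m) ∧ t(q, m, m) ∨ t(m ∨ q ∨ q, m ∧ m ∧ q, m ∨ m ∨ q) ∨ t(t(m, m, m), m ∨ m ∨ q, m ∨ q ∨ q), m ∨ m ∨ m ∨ q ∨ t(m ∧ m, m ∧ q ∧ q ∧ q, m ∨ q) ∨ t(q, q, q) ∨ t(t(q, q, q), m ∨ m ∨ q ∨ q, m ∧ q ∧ q), m ∧ m ∧ m ∧ q ∧ q ∨ m ∧ m ∧ q ∧ q ∧ q ∨ m ∧ m ∧ q ∧ q ∧ q ∨ q)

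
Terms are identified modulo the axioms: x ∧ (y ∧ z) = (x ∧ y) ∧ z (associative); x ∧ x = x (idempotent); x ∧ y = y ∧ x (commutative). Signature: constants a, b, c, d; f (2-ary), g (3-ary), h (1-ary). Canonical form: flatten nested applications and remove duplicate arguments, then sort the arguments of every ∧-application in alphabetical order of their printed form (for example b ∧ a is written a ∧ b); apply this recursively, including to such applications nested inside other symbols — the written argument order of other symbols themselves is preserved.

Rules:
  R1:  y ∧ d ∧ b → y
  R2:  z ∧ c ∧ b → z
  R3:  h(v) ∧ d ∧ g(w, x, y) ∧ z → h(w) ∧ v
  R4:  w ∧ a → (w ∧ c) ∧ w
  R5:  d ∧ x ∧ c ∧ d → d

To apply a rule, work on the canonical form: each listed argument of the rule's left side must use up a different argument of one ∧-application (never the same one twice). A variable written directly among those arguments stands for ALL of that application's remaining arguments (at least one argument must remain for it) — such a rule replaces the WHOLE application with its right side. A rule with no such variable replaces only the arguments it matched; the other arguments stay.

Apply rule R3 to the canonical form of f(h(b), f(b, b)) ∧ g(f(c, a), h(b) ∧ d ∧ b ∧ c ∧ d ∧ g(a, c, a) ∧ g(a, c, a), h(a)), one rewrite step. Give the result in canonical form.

Answer: f(h(b), f(b, b)) ∧ g(f(c, a), b ∧ h(a), h(a))

Derivation:
Canonical form:  f(h(b), f(b, b)) ∧ g(f(c, a), b ∧ c ∧ d ∧ g(a, c, a) ∧ h(b), h(a))
Apply R3:  consuming d, g(a, c, a), h(b);  v := b, w := a, x := c, y := a, z := b ∧ c
Every leftover argument binds to the variable; the entire application is replaced.
New term:  f(h(b), f(b, b)) ∧ g(f(c, a), b ∧ h(a), h(a))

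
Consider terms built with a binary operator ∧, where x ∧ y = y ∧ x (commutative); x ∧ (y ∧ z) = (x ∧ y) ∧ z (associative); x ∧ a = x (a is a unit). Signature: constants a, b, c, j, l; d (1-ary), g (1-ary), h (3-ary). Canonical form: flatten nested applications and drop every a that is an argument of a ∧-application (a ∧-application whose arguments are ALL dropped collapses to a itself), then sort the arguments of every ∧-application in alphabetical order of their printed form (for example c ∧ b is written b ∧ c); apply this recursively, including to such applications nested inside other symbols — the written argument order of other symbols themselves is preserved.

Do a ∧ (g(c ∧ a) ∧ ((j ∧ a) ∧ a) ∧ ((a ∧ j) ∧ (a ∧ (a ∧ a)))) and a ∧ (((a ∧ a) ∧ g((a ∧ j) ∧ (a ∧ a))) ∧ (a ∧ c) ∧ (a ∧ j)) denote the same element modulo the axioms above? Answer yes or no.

Left:  a ∧ (g(c ∧ a) ∧ ((j ∧ a) ∧ a) ∧ ((a ∧ j) ∧ (a ∧ (a ∧ a))))
  Un-nest:  a ∧ g(c ∧ a) ∧ j ∧ a ∧ a ∧ a ∧ j ∧ a ∧ a ∧ a
  Simplify inside:  g(c ∧ a)  →  g(c)
  Unit:  drop a (×7)
  Sort:  g(c) ∧ j ∧ j
Right:  a ∧ (((a ∧ a) ∧ g((a ∧ j) ∧ (a ∧ a))) ∧ (a ∧ c) ∧ (a ∧ j))
  Un-nest:  a ∧ a ∧ a ∧ g((a ∧ j) ∧ (a ∧ a)) ∧ a ∧ c ∧ a ∧ j
  Inside:  g((a ∧ j) ∧ (a ∧ a))  →  g(j)
  Drop the unit:  drop a (×5)
  Sort arguments:  c ∧ g(j) ∧ j

Answer: no — g(c) ∧ j ∧ j vs c ∧ g(j) ∧ j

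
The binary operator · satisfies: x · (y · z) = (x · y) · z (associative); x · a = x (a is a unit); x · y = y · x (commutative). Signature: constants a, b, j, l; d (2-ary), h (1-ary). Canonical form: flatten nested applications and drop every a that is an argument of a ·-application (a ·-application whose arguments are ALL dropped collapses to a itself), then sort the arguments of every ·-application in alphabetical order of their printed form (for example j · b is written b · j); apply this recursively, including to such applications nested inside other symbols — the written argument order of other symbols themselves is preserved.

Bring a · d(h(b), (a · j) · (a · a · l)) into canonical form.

Inside:  d(h(b), (a · j) · (a · a · l))  →  d(h(b), j · l)
Drop the unit:  drop a
Order the arguments:  d(h(b), j · l)

Answer: d(h(b), j · l)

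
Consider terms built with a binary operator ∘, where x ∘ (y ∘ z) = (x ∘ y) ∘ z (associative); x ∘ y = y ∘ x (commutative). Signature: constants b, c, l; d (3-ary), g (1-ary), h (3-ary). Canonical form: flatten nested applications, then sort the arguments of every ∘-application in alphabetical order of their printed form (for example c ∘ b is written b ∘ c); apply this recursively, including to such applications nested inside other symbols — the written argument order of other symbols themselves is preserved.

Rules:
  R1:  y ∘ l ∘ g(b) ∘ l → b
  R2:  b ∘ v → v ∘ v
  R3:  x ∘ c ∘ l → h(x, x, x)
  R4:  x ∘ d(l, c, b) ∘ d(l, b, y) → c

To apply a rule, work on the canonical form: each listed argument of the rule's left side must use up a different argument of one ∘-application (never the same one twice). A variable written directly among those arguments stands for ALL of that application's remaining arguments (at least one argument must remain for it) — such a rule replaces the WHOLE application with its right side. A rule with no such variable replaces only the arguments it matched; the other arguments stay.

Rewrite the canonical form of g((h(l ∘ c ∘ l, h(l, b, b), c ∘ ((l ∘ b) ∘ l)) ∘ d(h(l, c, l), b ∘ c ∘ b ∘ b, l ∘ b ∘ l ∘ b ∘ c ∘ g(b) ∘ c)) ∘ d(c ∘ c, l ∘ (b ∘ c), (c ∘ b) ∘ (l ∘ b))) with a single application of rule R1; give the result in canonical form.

Canonical form:  g(d(c ∘ c, b ∘ c ∘ l, b ∘ b ∘ c ∘ l) ∘ d(h(l, c, l), b ∘ b ∘ b ∘ c, b ∘ b ∘ c ∘ c ∘ g(b) ∘ l ∘ l) ∘ h(c ∘ l ∘ l, h(l, b, b), b ∘ c ∘ l ∘ l))
Apply R1:  consuming g(b), l, l;  y := b ∘ b ∘ c ∘ c
The variable takes the whole remainder — replace the entire application.
New term:  g(d(c ∘ c, b ∘ c ∘ l, b ∘ b ∘ c ∘ l) ∘ d(h(l, c, l), b ∘ b ∘ b ∘ c, b) ∘ h(c ∘ l ∘ l, h(l, b, b), b ∘ c ∘ l ∘ l))

Answer: g(d(c ∘ c, b ∘ c ∘ l, b ∘ b ∘ c ∘ l) ∘ d(h(l, c, l), b ∘ b ∘ b ∘ c, b) ∘ h(c ∘ l ∘ l, h(l, b, b), b ∘ c ∘ l ∘ l))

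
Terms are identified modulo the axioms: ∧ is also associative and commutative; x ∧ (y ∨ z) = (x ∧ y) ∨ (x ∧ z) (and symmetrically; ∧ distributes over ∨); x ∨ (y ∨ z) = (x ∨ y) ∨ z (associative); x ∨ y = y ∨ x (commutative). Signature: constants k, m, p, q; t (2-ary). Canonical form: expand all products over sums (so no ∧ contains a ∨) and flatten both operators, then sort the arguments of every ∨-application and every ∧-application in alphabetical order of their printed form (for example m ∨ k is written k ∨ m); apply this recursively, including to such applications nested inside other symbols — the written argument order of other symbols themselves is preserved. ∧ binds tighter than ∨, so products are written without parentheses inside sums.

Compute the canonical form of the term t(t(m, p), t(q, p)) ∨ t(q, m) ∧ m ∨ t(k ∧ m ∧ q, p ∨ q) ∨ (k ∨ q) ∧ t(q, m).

Expand products over sums:  t(t(m, p), t(q, p)) ∨ m ∧ t(q, m) ∨ t(k ∧ m ∧ q, p ∨ q) ∨ k ∧ t(q, m) ∨ q ∧ t(q, m)
Order the arguments:  k ∧ t(q, m) ∨ m ∧ t(q, m) ∨ q ∧ t(q, m) ∨ t(k ∧ m ∧ q, p ∨ q) ∨ t(t(m, p), t(q, p))

Answer: k ∧ t(q, m) ∨ m ∧ t(q, m) ∨ q ∧ t(q, m) ∨ t(k ∧ m ∧ q, p ∨ q) ∨ t(t(m, p), t(q, p))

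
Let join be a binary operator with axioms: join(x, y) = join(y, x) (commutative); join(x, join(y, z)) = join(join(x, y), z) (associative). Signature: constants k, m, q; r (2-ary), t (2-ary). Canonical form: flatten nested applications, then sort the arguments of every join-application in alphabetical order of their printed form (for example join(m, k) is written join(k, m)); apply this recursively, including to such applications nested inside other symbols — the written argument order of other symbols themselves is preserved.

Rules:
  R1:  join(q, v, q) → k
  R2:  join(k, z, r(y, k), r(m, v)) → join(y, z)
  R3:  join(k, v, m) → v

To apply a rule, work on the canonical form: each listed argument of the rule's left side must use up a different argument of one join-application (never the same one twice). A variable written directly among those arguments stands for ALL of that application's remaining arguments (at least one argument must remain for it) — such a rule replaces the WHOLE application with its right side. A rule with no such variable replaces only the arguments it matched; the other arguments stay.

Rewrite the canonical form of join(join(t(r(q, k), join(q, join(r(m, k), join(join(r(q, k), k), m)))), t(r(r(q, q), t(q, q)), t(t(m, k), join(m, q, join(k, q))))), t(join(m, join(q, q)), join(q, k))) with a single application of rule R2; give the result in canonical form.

Canonical form:  join(t(join(m, q, q), join(k, q)), t(r(q, k), join(k, m, q, r(m, k), r(q, k))), t(r(r(q, q), t(q, q)), t(t(m, k), join(k, m, q, q))))
R2 matches:  uses k, r(m, k), r(q, k);  v := k, y := q, z := join(m, q)
The variable takes the whole remainder — replace the entire application.
Result:  join(t(join(m, q, q), join(k, q)), t(r(q, k), join(m, q, q)), t(r(r(q, q), t(q, q)), t(t(m, k), join(k, m, q, q))))

Answer: join(t(join(m, q, q), join(k, q)), t(r(q, k), join(m, q, q)), t(r(r(q, q), t(q, q)), t(t(m, k), join(k, m, q, q))))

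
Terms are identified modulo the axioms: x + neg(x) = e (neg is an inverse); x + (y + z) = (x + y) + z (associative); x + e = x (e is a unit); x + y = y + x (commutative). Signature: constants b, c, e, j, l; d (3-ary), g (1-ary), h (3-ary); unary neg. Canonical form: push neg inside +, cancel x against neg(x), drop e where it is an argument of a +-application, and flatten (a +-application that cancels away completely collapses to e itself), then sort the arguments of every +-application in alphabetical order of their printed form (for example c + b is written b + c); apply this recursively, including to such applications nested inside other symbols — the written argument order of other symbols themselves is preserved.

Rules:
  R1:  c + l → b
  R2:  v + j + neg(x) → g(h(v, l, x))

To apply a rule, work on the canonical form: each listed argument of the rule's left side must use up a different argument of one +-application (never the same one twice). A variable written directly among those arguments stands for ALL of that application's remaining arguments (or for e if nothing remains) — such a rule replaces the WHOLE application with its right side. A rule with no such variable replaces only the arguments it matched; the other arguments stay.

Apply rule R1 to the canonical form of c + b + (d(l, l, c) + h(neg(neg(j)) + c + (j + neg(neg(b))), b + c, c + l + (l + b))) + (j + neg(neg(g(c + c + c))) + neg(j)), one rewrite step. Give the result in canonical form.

Canonical form:  b + c + d(l, l, c) + g(c + c + c) + h(b + c + j + j, b + c, b + c + l + l)
R1 matches:  uses c, l
New term:  b + c + d(l, l, c) + g(c + c + c) + h(b + c + j + j, b + c, b + b + l)

Answer: b + c + d(l, l, c) + g(c + c + c) + h(b + c + j + j, b + c, b + b + l)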